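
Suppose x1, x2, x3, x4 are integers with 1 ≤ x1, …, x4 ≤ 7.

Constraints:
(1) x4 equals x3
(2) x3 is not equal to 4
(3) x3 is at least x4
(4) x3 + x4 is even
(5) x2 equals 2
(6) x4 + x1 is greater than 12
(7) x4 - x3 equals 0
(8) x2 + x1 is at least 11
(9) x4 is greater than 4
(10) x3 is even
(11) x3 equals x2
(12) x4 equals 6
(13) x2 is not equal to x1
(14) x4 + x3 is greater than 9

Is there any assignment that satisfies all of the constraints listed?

Unsatisfiable

Constraint 12 fixes x4 = 6 and constraint 5 fixes x2 = 2. Constraints 1 and 11 give x4 = x3 = x2, so x4 = x2. But 6 ≠ 2 — contradiction.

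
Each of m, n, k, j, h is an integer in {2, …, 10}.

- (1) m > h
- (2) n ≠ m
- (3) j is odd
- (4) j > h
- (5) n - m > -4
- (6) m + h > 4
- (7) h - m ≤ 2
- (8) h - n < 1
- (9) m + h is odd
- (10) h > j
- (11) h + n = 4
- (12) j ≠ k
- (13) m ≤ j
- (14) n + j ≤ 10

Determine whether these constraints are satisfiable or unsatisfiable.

Unsatisfiable

Constraints 1, 10, and 13 give m ≤ j, j < h, h < m. Chaining: m ≤ j < h < m, which forces m < m — impossible.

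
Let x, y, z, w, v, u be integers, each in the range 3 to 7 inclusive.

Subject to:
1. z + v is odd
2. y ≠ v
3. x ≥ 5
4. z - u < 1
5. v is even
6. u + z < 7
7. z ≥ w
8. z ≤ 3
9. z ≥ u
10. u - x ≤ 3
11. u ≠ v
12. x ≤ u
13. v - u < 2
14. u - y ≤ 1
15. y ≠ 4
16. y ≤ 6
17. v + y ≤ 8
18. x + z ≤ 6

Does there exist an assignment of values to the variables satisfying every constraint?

From constraints 3 and 12: u ≥ x and x ≥ 5, so u ≥ 5. From constraints 8 and 9: u ≤ z and z ≤ 3, so u ≤ 3. But 3 < 5, so no value of u works.

Unsatisfiable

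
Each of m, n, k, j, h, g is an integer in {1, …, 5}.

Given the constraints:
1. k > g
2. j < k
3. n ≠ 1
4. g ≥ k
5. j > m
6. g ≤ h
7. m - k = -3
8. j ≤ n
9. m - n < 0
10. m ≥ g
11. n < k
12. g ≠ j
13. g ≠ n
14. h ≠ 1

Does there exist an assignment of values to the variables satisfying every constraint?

Unsatisfiable

Constraints 4, 5, 8, 10, and 11 give m < j, j ≤ n, n < k, k ≤ g, g ≤ m. Chaining: m < j ≤ n < k ≤ g ≤ m, which forces m < m — impossible.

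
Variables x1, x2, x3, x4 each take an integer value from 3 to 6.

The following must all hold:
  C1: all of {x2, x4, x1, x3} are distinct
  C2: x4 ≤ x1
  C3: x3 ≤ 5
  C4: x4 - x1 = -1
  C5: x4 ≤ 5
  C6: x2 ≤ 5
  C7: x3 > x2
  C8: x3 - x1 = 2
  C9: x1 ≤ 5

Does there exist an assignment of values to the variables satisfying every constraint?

Constraints 3, 5, 6, and 9 confine each of x2, x4, x1, x3 to the 3 values {3, …, 5} (the domain already gives each ≥ 3).
Constraint 1 requires all 4 of them to be distinct, but only 3 values are available — impossible by the pigeonhole principle.

Unsatisfiable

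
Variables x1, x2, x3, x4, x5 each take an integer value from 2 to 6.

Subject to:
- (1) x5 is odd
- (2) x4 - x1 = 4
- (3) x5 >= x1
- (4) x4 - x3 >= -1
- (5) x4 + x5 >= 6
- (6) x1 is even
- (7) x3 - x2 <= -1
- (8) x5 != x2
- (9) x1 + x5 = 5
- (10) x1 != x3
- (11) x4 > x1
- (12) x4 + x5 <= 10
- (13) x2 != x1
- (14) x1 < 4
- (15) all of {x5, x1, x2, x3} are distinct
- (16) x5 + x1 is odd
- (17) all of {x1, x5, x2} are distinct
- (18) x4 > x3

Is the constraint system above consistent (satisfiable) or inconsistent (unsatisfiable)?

Take x1 = 2, x2 = 6, x3 = 5, x4 = 6, x5 = 3. Then constraint 2: x4 - x1 = 4; constraint 4: x4 - x3 = 1; constraint 5: x4 + x5 = 9, and every other listed constraint is also met.

Satisfiable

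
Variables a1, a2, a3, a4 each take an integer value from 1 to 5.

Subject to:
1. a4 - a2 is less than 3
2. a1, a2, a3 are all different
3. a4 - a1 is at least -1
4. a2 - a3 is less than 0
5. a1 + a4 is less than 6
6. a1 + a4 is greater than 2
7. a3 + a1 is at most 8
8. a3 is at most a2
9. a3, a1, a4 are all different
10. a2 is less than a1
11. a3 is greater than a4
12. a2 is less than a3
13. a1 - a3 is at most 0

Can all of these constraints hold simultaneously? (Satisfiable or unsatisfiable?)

Constraints 8, 10, and 13 give a1 ≤ a3, a3 ≤ a2, a2 < a1. Chaining: a1 ≤ a3 ≤ a2 < a1, which forces a1 < a1 — impossible.

Unsatisfiable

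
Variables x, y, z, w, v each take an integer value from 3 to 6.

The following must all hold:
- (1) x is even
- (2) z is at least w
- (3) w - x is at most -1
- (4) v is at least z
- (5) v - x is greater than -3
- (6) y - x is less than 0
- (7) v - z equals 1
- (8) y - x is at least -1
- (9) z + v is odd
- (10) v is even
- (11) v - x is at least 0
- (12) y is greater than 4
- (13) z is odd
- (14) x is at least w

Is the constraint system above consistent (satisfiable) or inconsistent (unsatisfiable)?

Satisfiable

The assignment x = 6, y = 5, z = 5, w = 4, v = 6 works:
  constraint 3 holds since w - x = -2.
  constraint 5 holds since v - x = 0.
The rest check out directly.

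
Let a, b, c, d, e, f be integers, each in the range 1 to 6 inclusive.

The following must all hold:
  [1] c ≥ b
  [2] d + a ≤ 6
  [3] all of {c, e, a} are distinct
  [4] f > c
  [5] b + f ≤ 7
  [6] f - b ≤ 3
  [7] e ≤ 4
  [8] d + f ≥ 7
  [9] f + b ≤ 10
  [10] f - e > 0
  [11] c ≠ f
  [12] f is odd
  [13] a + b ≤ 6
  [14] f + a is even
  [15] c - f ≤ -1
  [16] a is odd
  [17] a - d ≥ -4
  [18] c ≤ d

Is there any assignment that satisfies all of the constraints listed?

Satisfiable

The assignment a = 1, b = 2, c = 4, d = 5, e = 3, f = 5 works:
  constraint 2 holds since d + a = 6.
  constraint 5 holds since b + f = 7.
  constraint 6 holds since f - b = 3.
The rest check out directly.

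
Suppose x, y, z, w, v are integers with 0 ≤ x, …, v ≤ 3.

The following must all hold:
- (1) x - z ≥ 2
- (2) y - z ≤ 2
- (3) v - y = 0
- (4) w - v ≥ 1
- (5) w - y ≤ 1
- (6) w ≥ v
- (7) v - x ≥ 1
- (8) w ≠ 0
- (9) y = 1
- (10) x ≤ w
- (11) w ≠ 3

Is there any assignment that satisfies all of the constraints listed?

Constraints 1, 2, 4, 5, and 7 give v − x ≥ 1, x − z ≥ 2, z − y ≥ -2, y − w ≥ -1, w − v ≥ 1.
Adding all 5 inequalities: the left sides telescope to 0, and the right sides sum to 1 + 2 + (-2) + (-1) + 1 = 1. So 0 ≥ 1, which is false.

Unsatisfiable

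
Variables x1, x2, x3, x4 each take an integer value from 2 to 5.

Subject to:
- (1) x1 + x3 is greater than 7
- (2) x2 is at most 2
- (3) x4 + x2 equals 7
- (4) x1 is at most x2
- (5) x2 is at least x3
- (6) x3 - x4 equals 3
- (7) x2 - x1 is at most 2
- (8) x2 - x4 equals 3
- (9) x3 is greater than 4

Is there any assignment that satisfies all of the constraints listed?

Unsatisfiable

From constraint 9: x3 ≥ 5. From constraints 2 and 5: x3 ≤ x2 and x2 ≤ 2, so x3 ≤ 2. But 2 < 5, so no value of x3 works.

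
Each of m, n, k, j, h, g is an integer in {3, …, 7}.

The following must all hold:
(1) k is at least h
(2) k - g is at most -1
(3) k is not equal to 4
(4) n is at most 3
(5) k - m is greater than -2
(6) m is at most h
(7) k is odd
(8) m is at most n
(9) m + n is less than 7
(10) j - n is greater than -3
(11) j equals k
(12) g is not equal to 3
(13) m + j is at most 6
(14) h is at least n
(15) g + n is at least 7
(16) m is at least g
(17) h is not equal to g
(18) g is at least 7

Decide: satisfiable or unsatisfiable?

From constraints 16 and 18: m ≥ g and g ≥ 7, so m ≥ 7. From constraints 4 and 8: m ≤ n and n ≤ 3, so m ≤ 3. But 3 < 7, so no value of m works.

Unsatisfiable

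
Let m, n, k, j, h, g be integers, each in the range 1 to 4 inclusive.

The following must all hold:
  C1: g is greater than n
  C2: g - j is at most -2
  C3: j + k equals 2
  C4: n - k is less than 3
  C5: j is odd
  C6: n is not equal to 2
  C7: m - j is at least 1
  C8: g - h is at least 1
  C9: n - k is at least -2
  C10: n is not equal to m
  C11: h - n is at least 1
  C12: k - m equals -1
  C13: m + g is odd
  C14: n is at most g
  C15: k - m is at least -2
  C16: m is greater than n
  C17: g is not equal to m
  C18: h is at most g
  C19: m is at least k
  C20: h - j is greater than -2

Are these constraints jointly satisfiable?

Constraints 2, 7, 8, 9, 11, and 15 give h − n ≥ 1, n − k ≥ -2, k − m ≥ -2, m − j ≥ 1, j − g ≥ 2, g − h ≥ 1.
Adding all 6 inequalities: the left sides telescope to 0, and the right sides sum to 1 + (-2) + (-2) + 1 + 2 + 1 = 1. So 0 ≥ 1, which is false.

Unsatisfiable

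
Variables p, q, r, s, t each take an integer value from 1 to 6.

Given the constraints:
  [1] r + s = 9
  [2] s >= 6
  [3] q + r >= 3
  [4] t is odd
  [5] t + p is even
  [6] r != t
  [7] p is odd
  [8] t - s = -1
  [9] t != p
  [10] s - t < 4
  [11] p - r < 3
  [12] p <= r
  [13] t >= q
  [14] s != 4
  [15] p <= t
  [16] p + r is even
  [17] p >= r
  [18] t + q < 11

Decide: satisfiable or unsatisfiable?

Satisfiable

Take p = 3, q = 3, r = 3, s = 6, t = 5. Then constraint 1: r + s = 9; constraint 3: q + r = 6; constraint 8: t - s = -1, and every other listed constraint is also met.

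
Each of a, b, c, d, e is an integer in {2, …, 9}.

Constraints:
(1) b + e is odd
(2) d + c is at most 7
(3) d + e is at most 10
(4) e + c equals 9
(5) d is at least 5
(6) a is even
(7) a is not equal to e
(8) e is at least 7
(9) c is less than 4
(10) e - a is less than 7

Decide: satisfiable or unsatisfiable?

Unsatisfiable

From constraint 5: d ≥ 5. From constraint 8: e ≥ 7. Hence d + e ≥ 12. But constraint 3 requires d + e ≤ 10, and 10 < 12. Contradiction.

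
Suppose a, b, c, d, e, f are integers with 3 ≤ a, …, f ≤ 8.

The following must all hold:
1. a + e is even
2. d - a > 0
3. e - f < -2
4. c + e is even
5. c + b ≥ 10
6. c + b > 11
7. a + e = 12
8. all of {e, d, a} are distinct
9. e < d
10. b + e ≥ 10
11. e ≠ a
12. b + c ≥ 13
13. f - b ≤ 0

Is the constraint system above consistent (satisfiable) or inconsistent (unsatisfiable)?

One satisfying assignment is a = 7, b = 8, c = 5, d = 8, e = 5, f = 8.
For the less obvious constraints — constraint 2: d - a = 1; constraint 3: e - f = -3 — and the others hold by inspection.

Satisfiable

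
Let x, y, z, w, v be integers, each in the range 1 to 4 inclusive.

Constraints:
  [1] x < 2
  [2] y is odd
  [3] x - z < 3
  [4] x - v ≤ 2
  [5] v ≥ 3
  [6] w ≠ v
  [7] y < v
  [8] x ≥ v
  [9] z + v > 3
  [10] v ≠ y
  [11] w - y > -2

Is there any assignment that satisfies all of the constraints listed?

Unsatisfiable

From constraints 5 and 8: x ≥ v and v ≥ 3, so x ≥ 3. From constraint 1: x ≤ 1. But 1 < 3, so no value of x works.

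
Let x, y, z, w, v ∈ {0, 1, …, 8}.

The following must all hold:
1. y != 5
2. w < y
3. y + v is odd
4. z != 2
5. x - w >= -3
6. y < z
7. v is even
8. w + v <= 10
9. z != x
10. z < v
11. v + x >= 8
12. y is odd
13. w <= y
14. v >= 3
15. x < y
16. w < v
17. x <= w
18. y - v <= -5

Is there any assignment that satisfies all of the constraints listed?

Try x = 0, y = 3, z = 6, w = 0, v = 8.
Check constraint 5: x - w = 0; constraint 8: w + v = 8. The remaining constraints are straightforward to verify.

Satisfiable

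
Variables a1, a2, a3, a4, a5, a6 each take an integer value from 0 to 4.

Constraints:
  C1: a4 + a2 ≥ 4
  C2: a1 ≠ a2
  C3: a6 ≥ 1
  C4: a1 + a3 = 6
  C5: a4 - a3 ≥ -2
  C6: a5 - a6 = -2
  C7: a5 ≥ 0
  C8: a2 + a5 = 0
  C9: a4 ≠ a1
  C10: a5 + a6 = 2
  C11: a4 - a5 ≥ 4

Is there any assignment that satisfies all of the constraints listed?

Try a1 = 2, a2 = 0, a3 = 4, a4 = 4, a5 = 0, a6 = 2.
Check constraint 1: a4 + a2 = 4; constraint 4: a1 + a3 = 6; constraint 5: a4 - a3 = 0. The remaining constraints are straightforward to verify.

Satisfiable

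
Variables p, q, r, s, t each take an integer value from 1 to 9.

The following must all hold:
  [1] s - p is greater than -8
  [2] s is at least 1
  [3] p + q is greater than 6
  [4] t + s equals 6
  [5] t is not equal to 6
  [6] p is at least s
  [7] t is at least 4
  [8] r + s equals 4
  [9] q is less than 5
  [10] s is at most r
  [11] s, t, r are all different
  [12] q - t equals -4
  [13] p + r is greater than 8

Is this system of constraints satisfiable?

Setting (p, q, r, s, t) = (6, 1, 3, 1, 5) satisfies everything: constraint 1: s - p = -5; constraint 3: p + q = 7, and the others follow.

Satisfiable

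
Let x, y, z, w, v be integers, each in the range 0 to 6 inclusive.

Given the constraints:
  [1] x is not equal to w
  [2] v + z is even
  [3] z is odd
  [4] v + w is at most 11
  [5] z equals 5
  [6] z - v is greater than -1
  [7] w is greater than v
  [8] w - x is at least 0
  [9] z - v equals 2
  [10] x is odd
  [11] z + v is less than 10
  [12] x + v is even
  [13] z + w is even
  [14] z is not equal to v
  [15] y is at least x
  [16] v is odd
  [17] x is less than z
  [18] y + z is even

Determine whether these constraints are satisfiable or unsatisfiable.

Satisfiable

Take x = 3, y = 3, z = 5, w = 5, v = 3. Then constraint 4: v + w = 8; constraint 6: z - v = 2; constraint 8: w - x = 2, and every other listed constraint is also met.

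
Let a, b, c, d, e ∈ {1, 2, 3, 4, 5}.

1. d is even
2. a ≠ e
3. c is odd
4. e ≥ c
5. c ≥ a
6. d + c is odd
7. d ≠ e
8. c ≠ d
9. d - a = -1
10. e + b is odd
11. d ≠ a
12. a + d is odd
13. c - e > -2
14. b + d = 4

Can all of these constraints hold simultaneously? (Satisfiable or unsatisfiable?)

Satisfiable

Setting (a, b, c, d, e) = (3, 2, 5, 2, 5) satisfies everything: constraint 9: d - a = -1; constraint 13: c - e = 0; constraint 14: b + d = 4, and the others follow.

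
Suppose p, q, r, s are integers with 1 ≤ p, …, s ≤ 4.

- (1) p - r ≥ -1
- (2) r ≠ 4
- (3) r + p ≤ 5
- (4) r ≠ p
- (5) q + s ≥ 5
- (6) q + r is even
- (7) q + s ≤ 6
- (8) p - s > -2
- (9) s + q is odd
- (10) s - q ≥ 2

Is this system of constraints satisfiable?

Satisfiable

One satisfying assignment is p = 3, q = 1, r = 1, s = 4.
For the less obvious constraints — constraint 1: p - r = 2; constraint 3: r + p = 4; constraint 5: q + s = 5 — and the others hold by inspection.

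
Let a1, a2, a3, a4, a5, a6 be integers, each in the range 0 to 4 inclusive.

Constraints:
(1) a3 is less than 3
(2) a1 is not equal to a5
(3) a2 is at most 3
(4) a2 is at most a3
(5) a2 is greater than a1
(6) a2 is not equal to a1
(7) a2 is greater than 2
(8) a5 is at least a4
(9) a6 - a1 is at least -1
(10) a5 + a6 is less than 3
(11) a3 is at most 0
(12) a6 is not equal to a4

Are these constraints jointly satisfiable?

From constraint 7: a2 ≥ 3. From constraints 4 and 11: a2 ≤ a3 and a3 ≤ 0, so a2 ≤ 0. But 0 < 3, so no value of a2 works.

Unsatisfiable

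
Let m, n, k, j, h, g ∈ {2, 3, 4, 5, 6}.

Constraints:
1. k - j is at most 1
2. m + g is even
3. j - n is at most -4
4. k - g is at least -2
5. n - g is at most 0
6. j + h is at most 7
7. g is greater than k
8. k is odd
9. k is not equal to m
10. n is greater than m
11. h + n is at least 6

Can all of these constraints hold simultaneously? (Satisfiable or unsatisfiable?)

Unsatisfiable

Constraints 1, 3, 4, and 5 give j − k ≥ -1, k − g ≥ -2, g − n ≥ 0, n − j ≥ 4.
Adding all 4 inequalities: the left sides telescope to 0, and the right sides sum to (-1) + (-2) + 0 + 4 = 1. So 0 ≥ 1, which is false.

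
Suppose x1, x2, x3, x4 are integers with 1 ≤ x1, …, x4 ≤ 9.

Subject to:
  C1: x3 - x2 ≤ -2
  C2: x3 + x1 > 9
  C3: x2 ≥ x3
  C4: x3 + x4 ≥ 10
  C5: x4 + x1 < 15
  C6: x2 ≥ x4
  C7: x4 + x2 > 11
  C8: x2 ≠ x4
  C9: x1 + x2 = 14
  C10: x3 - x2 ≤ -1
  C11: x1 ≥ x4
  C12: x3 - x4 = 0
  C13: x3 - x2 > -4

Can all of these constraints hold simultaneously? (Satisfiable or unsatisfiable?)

Satisfiable

Take x1 = 7, x2 = 7, x3 = 5, x4 = 5. Then constraint 1: x3 - x2 = -2; constraint 2: x3 + x1 = 12; constraint 4: x3 + x4 = 10, and every other listed constraint is also met.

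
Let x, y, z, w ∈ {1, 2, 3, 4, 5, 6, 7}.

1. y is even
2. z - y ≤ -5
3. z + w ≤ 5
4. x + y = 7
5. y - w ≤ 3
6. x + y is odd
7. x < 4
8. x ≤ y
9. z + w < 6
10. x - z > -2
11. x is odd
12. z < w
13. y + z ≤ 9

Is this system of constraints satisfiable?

Satisfiable

Try x = 1, y = 6, z = 1, w = 4.
Check constraint 2: z - y = -5; constraint 3: z + w = 5. The remaining constraints are straightforward to verify.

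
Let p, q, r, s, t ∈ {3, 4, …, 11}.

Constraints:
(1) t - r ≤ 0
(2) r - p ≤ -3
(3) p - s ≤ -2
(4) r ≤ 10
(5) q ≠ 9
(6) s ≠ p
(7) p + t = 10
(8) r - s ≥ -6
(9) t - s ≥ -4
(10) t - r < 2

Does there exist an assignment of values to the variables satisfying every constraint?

Unsatisfiable

Constraints 1, 2, 3, and 9 give r − t ≥ 0, t − s ≥ -4, s − p ≥ 2, p − r ≥ 3.
Adding all 4 inequalities: the left sides telescope to 0, and the right sides sum to 0 + (-4) + 2 + 3 = 1. So 0 ≥ 1, which is false.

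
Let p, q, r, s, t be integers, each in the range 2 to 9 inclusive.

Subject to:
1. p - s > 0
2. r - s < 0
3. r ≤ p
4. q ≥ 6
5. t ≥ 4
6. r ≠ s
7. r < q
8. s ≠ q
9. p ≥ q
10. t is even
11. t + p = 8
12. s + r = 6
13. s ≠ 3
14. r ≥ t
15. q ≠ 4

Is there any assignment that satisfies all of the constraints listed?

From constraint 5: t ≥ 4. From constraints 4 and 9: p ≥ q ≥ 6. Hence t + p ≥ 10. But constraint 11 requires t + p = 8, and 8 < 10. Contradiction.

Unsatisfiable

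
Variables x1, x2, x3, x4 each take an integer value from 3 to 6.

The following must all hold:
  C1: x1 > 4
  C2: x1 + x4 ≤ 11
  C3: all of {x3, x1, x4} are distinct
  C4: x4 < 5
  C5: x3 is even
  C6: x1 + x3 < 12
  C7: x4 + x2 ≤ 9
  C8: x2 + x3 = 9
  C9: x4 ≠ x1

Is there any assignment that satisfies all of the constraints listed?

Satisfiable

Take x1 = 5, x2 = 5, x3 = 4, x4 = 3. Then constraint 2: x1 + x4 = 8; constraint 6: x1 + x3 = 9, and every other listed constraint is also met.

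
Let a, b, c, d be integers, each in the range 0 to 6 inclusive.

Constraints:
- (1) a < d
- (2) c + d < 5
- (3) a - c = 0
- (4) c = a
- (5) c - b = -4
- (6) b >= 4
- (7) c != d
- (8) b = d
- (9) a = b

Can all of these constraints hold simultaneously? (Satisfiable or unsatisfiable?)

From constraints 4, 8, and 9, c = a = b = d, so c = d. But constraint 7 says c ≠ d. Contradiction.

Unsatisfiable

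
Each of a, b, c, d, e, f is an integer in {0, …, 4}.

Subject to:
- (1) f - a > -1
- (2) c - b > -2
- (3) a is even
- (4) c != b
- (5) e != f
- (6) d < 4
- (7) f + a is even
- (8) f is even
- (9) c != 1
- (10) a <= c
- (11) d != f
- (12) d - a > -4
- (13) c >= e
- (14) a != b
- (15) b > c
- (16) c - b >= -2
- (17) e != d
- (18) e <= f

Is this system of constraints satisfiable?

Satisfiable

The assignment a = 2, b = 4, c = 3, d = 1, e = 0, f = 4 works:
  constraint 1 holds since f - a = 2.
  constraint 2 holds since c - b = -1.
The rest check out directly.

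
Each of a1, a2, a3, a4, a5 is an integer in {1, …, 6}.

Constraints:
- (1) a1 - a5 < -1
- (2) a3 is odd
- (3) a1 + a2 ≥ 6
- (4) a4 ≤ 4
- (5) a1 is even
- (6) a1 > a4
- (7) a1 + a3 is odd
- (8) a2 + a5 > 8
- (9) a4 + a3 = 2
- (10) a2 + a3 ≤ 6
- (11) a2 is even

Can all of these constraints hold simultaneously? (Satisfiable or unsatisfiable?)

Satisfiable

Take a1 = 4, a2 = 4, a3 = 1, a4 = 1, a5 = 6. Then constraint 1: a1 - a5 = -2; constraint 3: a1 + a2 = 8; constraint 8: a2 + a5 = 10, and every other listed constraint is also met.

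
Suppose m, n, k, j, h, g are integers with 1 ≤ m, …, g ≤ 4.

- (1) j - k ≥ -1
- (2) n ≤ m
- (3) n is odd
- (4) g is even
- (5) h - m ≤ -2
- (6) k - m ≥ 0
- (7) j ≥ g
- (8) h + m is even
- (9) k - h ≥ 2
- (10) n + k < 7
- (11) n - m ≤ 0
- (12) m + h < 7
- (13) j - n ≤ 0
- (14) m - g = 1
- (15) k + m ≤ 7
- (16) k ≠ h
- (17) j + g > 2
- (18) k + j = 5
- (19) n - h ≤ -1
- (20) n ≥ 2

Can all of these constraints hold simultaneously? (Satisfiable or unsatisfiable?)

Unsatisfiable

Constraints 1, 5, 6, 13, and 19 give h − n ≥ 1, n − j ≥ 0, j − k ≥ -1, k − m ≥ 0, m − h ≥ 2.
Adding all 5 inequalities: the left sides telescope to 0, and the right sides sum to 1 + 0 + (-1) + 0 + 2 = 2. So 0 ≥ 2, which is false.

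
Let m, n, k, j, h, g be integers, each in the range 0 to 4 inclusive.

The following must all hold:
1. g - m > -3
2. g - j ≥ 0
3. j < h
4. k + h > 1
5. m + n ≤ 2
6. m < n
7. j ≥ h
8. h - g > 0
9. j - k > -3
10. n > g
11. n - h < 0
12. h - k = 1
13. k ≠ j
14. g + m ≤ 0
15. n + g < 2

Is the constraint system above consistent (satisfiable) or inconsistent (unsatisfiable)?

Constraints 2, 7, 10, and 11 give g < n, n < h, h ≤ j, j ≤ g. Chaining: g < n < h ≤ j ≤ g, which forces g < g — impossible.

Unsatisfiable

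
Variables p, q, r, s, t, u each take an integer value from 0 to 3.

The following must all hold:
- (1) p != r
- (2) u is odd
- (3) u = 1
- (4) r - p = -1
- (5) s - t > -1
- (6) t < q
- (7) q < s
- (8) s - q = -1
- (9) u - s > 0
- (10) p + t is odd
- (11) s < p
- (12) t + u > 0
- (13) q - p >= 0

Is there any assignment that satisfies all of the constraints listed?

Constraints 7, 11, and 13 give q < s, s < p, p ≤ q. Chaining: q < s < p ≤ q, which forces q < q — impossible.

Unsatisfiable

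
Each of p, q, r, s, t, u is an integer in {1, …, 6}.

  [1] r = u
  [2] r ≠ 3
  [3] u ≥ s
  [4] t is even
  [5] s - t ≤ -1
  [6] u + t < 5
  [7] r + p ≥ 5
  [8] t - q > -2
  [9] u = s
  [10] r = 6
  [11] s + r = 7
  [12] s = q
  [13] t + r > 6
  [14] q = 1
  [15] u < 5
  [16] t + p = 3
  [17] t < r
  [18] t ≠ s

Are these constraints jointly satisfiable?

Constraint 10 fixes r = 6 and constraint 14 fixes q = 1. Constraints 1, 9, and 12 give r = u = s = q, so r = q. But 6 ≠ 1 — contradiction.

Unsatisfiable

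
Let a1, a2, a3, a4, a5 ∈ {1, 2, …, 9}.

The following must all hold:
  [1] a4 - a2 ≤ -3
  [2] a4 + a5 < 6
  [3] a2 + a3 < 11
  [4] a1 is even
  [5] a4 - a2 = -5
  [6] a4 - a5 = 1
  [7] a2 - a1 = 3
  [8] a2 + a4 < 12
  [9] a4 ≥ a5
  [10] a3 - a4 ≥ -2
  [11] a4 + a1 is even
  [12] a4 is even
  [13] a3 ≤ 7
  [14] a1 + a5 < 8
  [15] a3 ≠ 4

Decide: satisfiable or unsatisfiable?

Satisfiable

Setting (a1, a2, a3, a4, a5) = (4, 7, 1, 2, 1) satisfies everything: constraint 1: a4 - a2 = -5; constraint 2: a4 + a5 = 3, and the others follow.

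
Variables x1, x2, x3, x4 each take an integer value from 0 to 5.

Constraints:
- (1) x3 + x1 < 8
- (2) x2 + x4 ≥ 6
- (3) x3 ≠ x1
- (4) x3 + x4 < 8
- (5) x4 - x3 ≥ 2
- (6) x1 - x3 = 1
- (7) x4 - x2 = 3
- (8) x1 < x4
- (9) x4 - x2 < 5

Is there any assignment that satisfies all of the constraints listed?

Satisfiable

Try x1 = 3, x2 = 2, x3 = 2, x4 = 5.
Check constraint 1: x3 + x1 = 5; constraint 2: x2 + x4 = 7. The remaining constraints are straightforward to verify.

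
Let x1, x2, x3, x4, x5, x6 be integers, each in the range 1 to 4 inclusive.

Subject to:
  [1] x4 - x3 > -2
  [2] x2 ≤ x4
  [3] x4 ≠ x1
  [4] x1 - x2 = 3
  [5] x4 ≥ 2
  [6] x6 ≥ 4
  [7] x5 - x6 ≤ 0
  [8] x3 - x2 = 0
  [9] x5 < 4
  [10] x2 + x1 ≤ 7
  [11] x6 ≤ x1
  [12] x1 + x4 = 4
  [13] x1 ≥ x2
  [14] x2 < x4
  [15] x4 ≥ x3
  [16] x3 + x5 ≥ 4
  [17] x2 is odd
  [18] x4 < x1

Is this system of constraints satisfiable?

Unsatisfiable

From constraints 6 and 11: x1 ≥ x6 ≥ 4. From constraint 5: x4 ≥ 2. Hence x1 + x4 ≥ 6. But constraint 12 requires x1 + x4 = 4, and 4 < 6. Contradiction.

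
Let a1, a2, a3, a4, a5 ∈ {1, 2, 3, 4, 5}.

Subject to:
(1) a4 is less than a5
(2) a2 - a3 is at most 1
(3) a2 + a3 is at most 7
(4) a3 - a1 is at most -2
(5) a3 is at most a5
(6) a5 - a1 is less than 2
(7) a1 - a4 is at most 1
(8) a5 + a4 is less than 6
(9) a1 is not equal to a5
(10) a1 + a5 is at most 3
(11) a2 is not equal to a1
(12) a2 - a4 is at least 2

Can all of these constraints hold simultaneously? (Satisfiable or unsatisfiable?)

Unsatisfiable

Constraints 2, 4, 7, and 12 give a4 − a1 ≥ -1, a1 − a3 ≥ 2, a3 − a2 ≥ -1, a2 − a4 ≥ 2.
Adding all 4 inequalities: the left sides telescope to 0, and the right sides sum to (-1) + 2 + (-1) + 2 = 2. So 0 ≥ 2, which is false.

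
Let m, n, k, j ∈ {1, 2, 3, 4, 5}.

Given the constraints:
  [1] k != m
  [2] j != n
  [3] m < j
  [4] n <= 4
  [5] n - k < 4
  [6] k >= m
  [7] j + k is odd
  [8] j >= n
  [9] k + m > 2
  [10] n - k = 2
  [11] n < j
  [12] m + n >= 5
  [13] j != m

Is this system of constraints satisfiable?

One satisfying assignment is m = 1, n = 4, k = 2, j = 5.
For the less obvious constraints — constraint 5: n - k = 2; constraint 9: k + m = 3 — and the others hold by inspection.

Satisfiable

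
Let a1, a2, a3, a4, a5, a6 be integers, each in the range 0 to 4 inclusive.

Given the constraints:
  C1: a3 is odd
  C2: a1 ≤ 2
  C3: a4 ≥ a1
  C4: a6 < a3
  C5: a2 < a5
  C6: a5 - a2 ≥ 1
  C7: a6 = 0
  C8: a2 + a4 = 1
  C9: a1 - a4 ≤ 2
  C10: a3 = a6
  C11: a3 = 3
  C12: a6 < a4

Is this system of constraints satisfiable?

Constraint 11 fixes a3 = 3 and constraint 7 fixes a6 = 0, but constraint 10 requires a3 = a6. Since 3 ≠ 0, contradiction.

Unsatisfiable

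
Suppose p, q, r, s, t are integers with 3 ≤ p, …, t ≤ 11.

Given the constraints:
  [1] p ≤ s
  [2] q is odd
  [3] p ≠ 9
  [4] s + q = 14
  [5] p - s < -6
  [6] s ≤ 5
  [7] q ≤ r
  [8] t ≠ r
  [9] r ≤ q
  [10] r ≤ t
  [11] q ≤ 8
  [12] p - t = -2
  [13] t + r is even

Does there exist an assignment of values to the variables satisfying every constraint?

Unsatisfiable

From constraint 6: s ≤ 5. From constraint 11: q ≤ 8. Hence s + q ≤ 13. But constraint 4 requires s + q = 14, and 14 > 13. Contradiction.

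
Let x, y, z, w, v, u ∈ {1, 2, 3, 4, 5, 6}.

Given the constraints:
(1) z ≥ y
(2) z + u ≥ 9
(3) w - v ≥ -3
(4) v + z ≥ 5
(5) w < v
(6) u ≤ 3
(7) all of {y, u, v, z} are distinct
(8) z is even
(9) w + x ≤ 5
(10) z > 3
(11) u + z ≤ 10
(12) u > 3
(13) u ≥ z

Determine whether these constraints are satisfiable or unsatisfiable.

Unsatisfiable

From constraint 10: z ≥ 4. From constraints 6 and 13: z ≤ u and u ≤ 3, so z ≤ 3. But 3 < 4, so no value of z works.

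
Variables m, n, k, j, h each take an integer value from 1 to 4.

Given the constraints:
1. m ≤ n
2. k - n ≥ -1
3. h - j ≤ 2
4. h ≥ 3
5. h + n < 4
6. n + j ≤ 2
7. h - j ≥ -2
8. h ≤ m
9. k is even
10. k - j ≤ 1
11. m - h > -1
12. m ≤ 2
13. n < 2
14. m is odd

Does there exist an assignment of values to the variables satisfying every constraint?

Unsatisfiable

From constraint 4: h ≥ 3. From constraints 8 and 12: h ≤ m and m ≤ 2, so h ≤ 2. But 2 < 3, so no value of h works.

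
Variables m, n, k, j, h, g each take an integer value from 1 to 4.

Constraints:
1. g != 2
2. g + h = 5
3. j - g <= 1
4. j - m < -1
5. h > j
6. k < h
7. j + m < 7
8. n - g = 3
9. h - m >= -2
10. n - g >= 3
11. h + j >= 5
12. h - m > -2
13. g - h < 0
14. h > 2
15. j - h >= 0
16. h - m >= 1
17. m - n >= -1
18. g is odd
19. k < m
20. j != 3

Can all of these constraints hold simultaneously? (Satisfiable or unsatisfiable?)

Constraints 3, 10, 15, 16, and 17 give g − j ≥ -1, j − h ≥ 0, h − m ≥ 1, m − n ≥ -1, n − g ≥ 3.
Adding all 5 inequalities: the left sides telescope to 0, and the right sides sum to (-1) + 0 + 1 + (-1) + 3 = 2. So 0 ≥ 2, which is false.

Unsatisfiable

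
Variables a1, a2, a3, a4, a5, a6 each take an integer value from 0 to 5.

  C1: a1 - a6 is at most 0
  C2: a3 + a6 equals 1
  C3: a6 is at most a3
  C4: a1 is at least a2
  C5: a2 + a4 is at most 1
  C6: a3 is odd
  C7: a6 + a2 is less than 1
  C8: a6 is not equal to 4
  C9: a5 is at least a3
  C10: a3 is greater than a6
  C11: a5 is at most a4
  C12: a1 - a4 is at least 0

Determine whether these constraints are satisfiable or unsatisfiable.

Unsatisfiable

Constraints 1, 9, 10, 11, and 12 give a1 ≤ a6, a6 < a3, a3 ≤ a5, a5 ≤ a4, a4 ≤ a1. Chaining: a1 ≤ a6 < a3 ≤ a5 ≤ a4 ≤ a1, which forces a1 < a1 — impossible.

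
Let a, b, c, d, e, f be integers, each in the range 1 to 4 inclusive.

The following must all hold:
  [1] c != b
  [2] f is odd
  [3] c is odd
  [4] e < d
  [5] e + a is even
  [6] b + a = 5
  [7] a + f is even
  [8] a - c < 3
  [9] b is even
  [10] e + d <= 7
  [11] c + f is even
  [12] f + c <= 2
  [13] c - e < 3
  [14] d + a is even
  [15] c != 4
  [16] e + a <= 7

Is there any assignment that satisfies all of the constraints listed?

Try a = 3, b = 2, c = 1, d = 3, e = 1, f = 1.
Check constraint 6: b + a = 5; constraint 8: a - c = 2. The remaining constraints are straightforward to verify.

Satisfiable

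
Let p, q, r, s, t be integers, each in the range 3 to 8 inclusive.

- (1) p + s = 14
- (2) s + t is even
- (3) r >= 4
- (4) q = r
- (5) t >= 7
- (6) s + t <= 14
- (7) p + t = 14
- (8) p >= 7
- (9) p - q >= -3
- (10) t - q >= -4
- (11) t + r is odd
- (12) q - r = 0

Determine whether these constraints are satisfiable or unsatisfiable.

The assignment p = 7, q = 8, r = 8, s = 7, t = 7 works:
  constraint 1 holds since p + s = 14.
  constraint 6 holds since s + t = 14.
  constraint 7 holds since p + t = 14.
The rest check out directly.

Satisfiable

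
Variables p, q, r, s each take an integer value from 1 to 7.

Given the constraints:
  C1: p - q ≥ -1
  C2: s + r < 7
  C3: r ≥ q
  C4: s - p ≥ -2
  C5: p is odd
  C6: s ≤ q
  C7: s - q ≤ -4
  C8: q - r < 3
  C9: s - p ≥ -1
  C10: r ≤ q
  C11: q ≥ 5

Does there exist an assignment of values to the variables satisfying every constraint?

Unsatisfiable

Constraints 1, 4, and 7 give q − s ≥ 4, s − p ≥ -2, p − q ≥ -1.
Adding all 3 inequalities: the left sides telescope to 0, and the right sides sum to 4 + (-2) + (-1) = 1. So 0 ≥ 1, which is false.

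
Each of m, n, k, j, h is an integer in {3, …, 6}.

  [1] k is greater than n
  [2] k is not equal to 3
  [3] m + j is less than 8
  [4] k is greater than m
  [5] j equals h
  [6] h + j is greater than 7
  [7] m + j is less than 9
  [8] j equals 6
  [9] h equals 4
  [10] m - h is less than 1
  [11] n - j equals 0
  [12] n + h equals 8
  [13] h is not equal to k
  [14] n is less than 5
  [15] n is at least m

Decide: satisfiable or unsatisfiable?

Constraint 8 fixes j = 6 and constraint 9 fixes h = 4, but constraint 5 requires j = h. Since 6 ≠ 4, contradiction.

Unsatisfiable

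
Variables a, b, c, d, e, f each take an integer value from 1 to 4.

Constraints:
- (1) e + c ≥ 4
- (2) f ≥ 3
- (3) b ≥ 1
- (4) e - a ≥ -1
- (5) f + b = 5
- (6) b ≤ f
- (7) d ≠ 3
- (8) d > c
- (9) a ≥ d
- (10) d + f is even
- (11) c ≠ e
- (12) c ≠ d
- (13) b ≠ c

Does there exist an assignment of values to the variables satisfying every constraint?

The assignment a = 4, b = 1, c = 2, d = 4, e = 3, f = 4 works:
  constraint 1 holds since e + c = 5.
  constraint 4 holds since e - a = -1.
The rest check out directly.

Satisfiable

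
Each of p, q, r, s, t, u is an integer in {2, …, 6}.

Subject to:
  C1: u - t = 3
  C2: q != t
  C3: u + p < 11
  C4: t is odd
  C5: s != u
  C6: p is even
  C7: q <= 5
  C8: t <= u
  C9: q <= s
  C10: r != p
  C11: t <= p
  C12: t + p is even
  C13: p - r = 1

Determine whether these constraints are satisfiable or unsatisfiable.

Constraint 4 makes t odd and constraint 6 makes p even, so t + p must be odd. Constraint 12 says t + p is even — contradiction.

Unsatisfiable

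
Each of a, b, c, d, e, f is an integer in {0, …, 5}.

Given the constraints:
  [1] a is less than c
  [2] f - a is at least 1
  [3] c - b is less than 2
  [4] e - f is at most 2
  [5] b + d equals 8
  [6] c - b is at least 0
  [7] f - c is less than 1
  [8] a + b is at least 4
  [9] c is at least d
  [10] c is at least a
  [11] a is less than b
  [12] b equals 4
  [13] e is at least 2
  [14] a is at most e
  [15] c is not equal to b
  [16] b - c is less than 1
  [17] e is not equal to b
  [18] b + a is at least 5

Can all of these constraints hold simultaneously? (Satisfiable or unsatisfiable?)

Take a = 1, b = 4, c = 5, d = 4, e = 5, f = 5. Then constraint 2: f - a = 4; constraint 3: c - b = 1; constraint 4: e - f = 0, and every other listed constraint is also met.

Satisfiable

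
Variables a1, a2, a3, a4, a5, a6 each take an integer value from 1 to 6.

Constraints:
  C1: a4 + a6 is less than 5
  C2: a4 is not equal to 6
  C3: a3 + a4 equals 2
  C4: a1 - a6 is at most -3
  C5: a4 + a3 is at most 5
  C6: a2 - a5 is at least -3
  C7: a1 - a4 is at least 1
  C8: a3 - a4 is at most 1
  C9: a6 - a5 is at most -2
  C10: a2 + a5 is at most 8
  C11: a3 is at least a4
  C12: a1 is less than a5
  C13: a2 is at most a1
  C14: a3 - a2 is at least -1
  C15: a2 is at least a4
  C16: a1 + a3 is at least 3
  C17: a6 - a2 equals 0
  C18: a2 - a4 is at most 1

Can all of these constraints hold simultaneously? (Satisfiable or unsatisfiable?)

Unsatisfiable

Constraints 4, 6, 7, 8, 9, and 14 give a3 − a2 ≥ -1, a2 − a5 ≥ -3, a5 − a6 ≥ 2, a6 − a1 ≥ 3, a1 − a4 ≥ 1, a4 − a3 ≥ -1.
Adding all 6 inequalities: the left sides telescope to 0, and the right sides sum to (-1) + (-3) + 2 + 3 + 1 + (-1) = 1. So 0 ≥ 1, which is false.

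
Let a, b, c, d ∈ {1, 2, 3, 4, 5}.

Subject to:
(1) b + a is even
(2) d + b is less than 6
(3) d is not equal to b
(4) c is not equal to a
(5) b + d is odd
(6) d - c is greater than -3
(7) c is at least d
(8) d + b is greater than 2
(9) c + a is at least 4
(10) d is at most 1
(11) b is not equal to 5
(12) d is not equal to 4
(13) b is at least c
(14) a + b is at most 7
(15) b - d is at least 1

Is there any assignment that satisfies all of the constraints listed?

Setting (a, b, c, d) = (2, 4, 3, 1) satisfies everything: constraint 2: d + b = 5; constraint 6: d - c = -2, and the others follow.

Satisfiable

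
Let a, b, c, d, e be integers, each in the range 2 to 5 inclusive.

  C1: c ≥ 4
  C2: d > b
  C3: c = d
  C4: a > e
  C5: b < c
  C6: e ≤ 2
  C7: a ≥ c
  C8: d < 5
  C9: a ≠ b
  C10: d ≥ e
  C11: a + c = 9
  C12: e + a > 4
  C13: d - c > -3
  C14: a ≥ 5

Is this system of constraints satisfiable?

Try a = 5, b = 2, c = 4, d = 4, e = 2.
Check constraint 11: a + c = 9; constraint 12: e + a = 7; constraint 13: d - c = 0. The remaining constraints are straightforward to verify.

Satisfiable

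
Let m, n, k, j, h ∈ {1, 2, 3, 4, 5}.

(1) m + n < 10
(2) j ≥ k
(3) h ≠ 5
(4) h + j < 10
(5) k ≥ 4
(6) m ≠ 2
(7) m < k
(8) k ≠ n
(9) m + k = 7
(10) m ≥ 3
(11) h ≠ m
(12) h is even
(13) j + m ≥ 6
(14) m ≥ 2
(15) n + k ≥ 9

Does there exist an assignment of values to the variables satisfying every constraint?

One satisfying assignment is m = 3, n = 5, k = 4, j = 5, h = 4.
For the less obvious constraints — constraint 1: m + n = 8; constraint 4: h + j = 9; constraint 9: m + k = 7 — and the others hold by inspection.

Satisfiable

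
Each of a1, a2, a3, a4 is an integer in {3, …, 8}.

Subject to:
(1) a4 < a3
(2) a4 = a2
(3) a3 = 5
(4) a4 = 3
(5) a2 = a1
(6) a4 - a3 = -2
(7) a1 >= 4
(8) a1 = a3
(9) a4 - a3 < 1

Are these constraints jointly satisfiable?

Unsatisfiable

Constraint 4 fixes a4 = 3 and constraint 3 fixes a3 = 5. Constraints 2, 5, and 8 give a4 = a2 = a1 = a3, so a4 = a3. But 3 ≠ 5 — contradiction.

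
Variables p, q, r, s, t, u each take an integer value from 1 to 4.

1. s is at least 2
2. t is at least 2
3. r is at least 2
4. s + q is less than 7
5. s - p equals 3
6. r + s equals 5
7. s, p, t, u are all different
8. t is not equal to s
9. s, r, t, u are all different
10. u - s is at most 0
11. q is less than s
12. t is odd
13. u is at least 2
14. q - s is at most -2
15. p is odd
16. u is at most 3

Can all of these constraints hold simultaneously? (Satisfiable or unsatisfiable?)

Constraints 1, 2, 3, and 13 confine each of s, r, t, u to the 3 values {2, …, 4} (the domain already gives each ≤ 4).
Constraint 9 requires all 4 of them to be distinct, but only 3 values are available — impossible by the pigeonhole principle.

Unsatisfiable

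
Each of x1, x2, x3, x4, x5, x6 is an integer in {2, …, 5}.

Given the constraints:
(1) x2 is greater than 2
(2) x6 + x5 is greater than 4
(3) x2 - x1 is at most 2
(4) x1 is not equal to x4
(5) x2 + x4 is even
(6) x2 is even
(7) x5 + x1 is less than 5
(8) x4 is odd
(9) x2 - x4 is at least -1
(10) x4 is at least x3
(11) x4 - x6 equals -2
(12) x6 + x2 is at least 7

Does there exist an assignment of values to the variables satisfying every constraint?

Unsatisfiable

Constraint 6 makes x2 even and constraint 8 makes x4 odd, so x2 + x4 must be odd. Constraint 5 says x2 + x4 is even — contradiction.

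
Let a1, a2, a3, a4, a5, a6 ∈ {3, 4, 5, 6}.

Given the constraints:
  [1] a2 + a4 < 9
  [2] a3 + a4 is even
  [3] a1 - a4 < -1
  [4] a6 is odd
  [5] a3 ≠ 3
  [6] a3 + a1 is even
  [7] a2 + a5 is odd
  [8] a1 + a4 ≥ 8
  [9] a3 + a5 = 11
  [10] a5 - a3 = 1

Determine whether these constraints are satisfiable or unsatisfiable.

The assignment a1 = 3, a2 = 3, a3 = 5, a4 = 5, a5 = 6, a6 = 3 works:
  constraint 1 holds since a2 + a4 = 8.
  constraint 3 holds since a1 - a4 = -2.
  constraint 8 holds since a1 + a4 = 8.
The rest check out directly.

Satisfiable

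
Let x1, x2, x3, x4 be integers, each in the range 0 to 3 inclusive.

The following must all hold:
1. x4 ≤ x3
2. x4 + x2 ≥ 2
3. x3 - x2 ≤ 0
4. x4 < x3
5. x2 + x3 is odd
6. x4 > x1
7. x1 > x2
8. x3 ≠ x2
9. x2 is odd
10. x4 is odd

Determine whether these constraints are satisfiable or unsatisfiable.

Unsatisfiable

Constraints 3, 4, 6, and 7 give x4 < x3, x3 ≤ x2, x2 < x1, x1 < x4. Chaining: x4 < x3 ≤ x2 < x1 < x4, which forces x4 < x4 — impossible.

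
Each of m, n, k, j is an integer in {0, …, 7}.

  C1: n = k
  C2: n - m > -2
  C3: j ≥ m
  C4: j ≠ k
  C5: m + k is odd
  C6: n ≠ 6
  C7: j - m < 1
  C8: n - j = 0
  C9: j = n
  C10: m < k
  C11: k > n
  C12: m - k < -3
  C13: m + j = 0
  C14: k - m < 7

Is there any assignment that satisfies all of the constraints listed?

Unsatisfiable

From constraints 1 and 9, j = n = k, so j = k. But constraint 4 says j ≠ k. Contradiction.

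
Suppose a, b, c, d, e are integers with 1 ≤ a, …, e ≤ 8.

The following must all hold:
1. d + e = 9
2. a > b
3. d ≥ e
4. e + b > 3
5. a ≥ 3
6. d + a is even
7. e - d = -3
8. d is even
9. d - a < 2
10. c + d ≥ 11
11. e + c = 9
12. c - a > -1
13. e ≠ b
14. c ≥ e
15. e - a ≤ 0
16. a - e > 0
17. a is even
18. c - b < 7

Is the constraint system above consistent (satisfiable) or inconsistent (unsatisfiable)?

Satisfiable

The assignment a = 6, b = 1, c = 6, d = 6, e = 3 works:
  constraint 1 holds since d + e = 9.
  constraint 4 holds since e + b = 4.
  constraint 7 holds since e - d = -3.
The rest check out directly.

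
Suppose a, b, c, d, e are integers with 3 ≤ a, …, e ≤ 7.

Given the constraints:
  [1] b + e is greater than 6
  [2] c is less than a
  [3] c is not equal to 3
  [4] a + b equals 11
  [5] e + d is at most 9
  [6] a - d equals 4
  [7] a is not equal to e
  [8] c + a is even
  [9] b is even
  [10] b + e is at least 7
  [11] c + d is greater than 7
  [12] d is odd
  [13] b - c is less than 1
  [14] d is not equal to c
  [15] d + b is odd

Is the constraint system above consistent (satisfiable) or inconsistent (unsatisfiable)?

Setting (a, b, c, d, e) = (7, 4, 5, 3, 5) satisfies everything: constraint 1: b + e = 9; constraint 4: a + b = 11; constraint 5: e + d = 8, and the others follow.

Satisfiable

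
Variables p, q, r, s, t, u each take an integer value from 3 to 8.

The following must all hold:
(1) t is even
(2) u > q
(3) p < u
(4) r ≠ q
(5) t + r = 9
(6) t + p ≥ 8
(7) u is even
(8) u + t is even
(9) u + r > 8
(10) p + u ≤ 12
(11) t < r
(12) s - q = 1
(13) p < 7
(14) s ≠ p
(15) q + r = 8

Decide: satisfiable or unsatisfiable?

Satisfiable

One satisfying assignment is p = 5, q = 3, r = 5, s = 4, t = 4, u = 6.
For the less obvious constraints — constraint 5: t + r = 9; constraint 6: t + p = 9 — and the others hold by inspection.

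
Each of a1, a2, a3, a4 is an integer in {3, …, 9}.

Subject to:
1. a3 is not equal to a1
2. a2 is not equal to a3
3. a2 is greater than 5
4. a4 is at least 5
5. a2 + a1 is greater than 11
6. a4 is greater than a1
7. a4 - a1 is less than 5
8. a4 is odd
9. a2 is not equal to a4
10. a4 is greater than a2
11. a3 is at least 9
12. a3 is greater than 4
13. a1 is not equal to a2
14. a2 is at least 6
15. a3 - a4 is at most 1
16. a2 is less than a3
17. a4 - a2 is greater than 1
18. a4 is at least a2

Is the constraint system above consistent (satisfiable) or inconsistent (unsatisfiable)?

Satisfiable

Take a1 = 7, a2 = 6, a3 = 9, a4 = 9. Then constraint 5: a2 + a1 = 13; constraint 7: a4 - a1 = 2; constraint 15: a3 - a4 = 0, and every other listed constraint is also met.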